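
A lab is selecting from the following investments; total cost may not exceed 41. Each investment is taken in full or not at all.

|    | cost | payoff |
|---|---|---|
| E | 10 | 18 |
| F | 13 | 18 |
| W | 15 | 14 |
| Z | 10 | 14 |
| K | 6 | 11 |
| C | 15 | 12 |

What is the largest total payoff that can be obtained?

61

E + W + Z + K: cost 10 + 15 + 10 + 6 = 41 ≤ 41, payoff 18 + 14 + 14 + 11 = 57.
E + F + Z + K: cost 10 + 13 + 10 + 6 = 39 ≤ 41, payoff 18 + 18 + 14 + 11 = 61.
Best is E, F, Z, and K with total payoff 61.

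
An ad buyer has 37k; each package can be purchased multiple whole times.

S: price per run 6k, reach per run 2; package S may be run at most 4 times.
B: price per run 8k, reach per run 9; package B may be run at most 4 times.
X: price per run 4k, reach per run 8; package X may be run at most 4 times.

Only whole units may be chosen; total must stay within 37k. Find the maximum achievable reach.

This is a bounded integer knapsack.
3×B and 3×X: price 36 ≤ 37, reach 3·9 + 3·8 = 51.
2×B and 4×X: price 32 ≤ 37, reach 2·9 + 4·8 = 50.
Best is 51.

51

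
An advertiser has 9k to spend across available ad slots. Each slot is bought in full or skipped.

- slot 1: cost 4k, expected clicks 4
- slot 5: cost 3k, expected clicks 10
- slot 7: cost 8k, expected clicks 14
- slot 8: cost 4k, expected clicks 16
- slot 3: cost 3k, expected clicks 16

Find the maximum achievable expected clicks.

Take slot 8 and slot 3: cost 4 + 3 = 7 ≤ 9, expected clicks 16 + 16 = 32.
No other feasible combination does better.

32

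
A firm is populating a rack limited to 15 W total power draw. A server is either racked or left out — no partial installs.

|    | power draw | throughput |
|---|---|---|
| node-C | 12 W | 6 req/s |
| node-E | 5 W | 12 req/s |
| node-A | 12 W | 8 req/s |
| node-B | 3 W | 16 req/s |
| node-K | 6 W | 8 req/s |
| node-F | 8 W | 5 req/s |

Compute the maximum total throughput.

Allowing fractional choices, the relaxed optimum would be about 36.7, but servers are indivisible.
node-E + node-B: power draw 5 + 3 = 8 ≤ 15, throughput 12 + 16 = 28.
node-B + node-K: power draw 3 + 6 = 9 ≤ 15, throughput 16 + 8 = 24.
node-E + node-B + node-K: power draw 5 + 3 + 6 = 14 ≤ 15, throughput 12 + 16 + 8 = 36.
Best is node-E, node-B, and node-K with total throughput 36.

36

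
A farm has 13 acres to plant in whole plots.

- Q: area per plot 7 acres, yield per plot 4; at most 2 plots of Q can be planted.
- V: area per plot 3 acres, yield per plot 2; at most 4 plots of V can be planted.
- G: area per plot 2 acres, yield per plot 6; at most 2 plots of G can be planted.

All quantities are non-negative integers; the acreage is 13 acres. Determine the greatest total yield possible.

2×V and 2×G: area 10 ≤ 13, yield 2·2 + 2·6 = 16.
3×V and 2×G: area 13 ≤ 13, yield 3·2 + 2·6 = 18.
Best is 18.

18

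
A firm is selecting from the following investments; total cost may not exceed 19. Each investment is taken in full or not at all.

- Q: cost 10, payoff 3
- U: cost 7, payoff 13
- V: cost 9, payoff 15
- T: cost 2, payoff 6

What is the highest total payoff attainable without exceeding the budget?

34

Allowing fractional choices, the relaxed optimum would be about 34.3, but investments are indivisible.
U + V + T: cost 7 + 9 + 2 = 18 ≤ 19, payoff 13 + 15 + 6 = 34.
U + V: cost 7 + 9 = 16 ≤ 19, payoff 13 + 15 = 28.
Best is U, V, and T with total payoff 34.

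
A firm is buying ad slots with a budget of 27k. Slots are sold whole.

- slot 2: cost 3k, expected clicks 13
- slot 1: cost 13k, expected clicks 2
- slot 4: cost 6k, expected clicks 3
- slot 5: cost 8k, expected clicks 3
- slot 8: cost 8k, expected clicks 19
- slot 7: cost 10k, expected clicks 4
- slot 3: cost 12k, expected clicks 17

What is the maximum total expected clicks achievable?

49

Allowing fractional choices, the relaxed optimum would be about 51.0, but ad slots are indivisible.
slot 2 + slot 8 + slot 3: cost 3 + 8 + 12 = 23 ≤ 27, expected clicks 13 + 19 + 17 = 49.
slot 2 + slot 4 + slot 8 + slot 7: cost 3 + 6 + 8 + 10 = 27 ≤ 27, expected clicks 13 + 3 + 19 + 4 = 39.
slot 4 + slot 8 + slot 3: cost 6 + 8 + 12 = 26 ≤ 27, expected clicks 3 + 19 + 17 = 39.
Best is slot 2, slot 8, and slot 3 with total expected clicks 49.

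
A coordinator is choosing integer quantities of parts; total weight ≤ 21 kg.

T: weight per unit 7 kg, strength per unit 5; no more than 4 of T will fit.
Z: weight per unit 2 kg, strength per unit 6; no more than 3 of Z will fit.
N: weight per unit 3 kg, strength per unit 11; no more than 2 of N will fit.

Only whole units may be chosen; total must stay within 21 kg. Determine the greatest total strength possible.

1×T, 3×Z, and 2×N: weight 19 ≤ 21, strength 1·5 + 3·6 + 2·11 = 45.
3×Z and 2×N: weight 12 ≤ 21, strength 3·6 + 2·11 = 40.
Best is 45.

45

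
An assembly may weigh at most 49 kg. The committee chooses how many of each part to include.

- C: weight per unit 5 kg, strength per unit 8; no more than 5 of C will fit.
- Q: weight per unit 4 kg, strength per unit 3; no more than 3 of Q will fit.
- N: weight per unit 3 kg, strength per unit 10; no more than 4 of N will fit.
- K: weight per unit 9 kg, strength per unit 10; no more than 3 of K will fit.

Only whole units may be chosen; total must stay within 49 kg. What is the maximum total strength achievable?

90

5×C, 4×N, and 1×K: weight 46 ≤ 49, strength 5·8 + 4·10 + 1·10 = 90.
5×C, 3×Q, and 4×N: weight 49 ≤ 49, strength 5·8 + 3·3 + 4·10 = 89.
Best is 90.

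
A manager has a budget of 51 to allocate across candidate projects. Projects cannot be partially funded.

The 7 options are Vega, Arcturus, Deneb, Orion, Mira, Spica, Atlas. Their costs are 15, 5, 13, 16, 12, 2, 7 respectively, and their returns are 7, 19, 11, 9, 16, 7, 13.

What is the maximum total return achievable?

Take Arcturus, Deneb, Mira, Spica, and Atlas: cost 5 + 13 + 12 + 2 + 7 = 39 ≤ 51, return 19 + 11 + 16 + 7 + 13 = 66.
No other feasible combination does better.

66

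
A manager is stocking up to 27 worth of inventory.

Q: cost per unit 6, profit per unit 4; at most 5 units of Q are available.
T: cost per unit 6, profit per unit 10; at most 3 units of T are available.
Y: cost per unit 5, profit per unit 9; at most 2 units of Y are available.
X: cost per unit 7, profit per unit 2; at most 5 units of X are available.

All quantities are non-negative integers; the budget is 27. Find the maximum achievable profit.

Y has the best ratio (9/5); taking only Y gives at most 2×9 = 18 (stopped by the supply cap of 2).
Mixing does better — 3×T and 1×Y: cost 23 ≤ 27, profit 3·10 + 1·9 = 39.

39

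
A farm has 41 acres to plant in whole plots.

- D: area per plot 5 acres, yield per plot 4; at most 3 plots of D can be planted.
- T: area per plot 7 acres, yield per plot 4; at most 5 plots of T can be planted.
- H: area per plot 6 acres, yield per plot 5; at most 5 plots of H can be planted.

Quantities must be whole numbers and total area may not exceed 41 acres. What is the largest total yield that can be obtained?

33

Take 2×D and 5×H: area 40 ≤ 41, yield 2·4 + 5·5 = 33.
H has the best ratio (5/6) and is taken to its limit of 5; remaining capacity is filled optimally with the others.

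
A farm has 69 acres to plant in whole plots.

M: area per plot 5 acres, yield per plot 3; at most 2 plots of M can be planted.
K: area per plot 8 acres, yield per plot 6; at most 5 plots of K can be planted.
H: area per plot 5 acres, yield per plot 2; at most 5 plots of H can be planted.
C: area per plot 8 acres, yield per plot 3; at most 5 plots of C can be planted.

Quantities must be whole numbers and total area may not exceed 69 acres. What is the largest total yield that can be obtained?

1×M, 5×K, and 3×C: area 69 ≤ 69, yield 1·3 + 5·6 + 3·3 = 42.
2×M, 5×K, 2×H, and 1×C: area 68 ≤ 69, yield 2·3 + 5·6 + 2·2 + 1·3 = 43.
Best is 43.

43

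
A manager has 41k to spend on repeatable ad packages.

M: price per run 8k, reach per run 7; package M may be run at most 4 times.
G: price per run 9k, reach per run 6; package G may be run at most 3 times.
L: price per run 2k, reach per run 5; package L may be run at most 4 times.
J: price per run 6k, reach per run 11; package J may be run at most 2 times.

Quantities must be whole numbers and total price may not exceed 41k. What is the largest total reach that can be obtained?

1×M, 1×G, 4×L, and 2×J: price 37 ≤ 41, reach 1·7 + 1·6 + 4·5 + 2·11 = 55.
2×M, 4×L, and 2×J: price 36 ≤ 41, reach 2·7 + 4·5 + 2·11 = 56.
Best is 56.

56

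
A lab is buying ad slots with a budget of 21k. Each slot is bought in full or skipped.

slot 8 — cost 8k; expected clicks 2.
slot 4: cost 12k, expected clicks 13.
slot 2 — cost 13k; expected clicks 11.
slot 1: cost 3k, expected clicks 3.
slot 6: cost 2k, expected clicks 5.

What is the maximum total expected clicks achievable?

slot 4 + slot 6: cost 12 + 2 = 14 ≤ 21, expected clicks 13 + 5 = 18.
slot 2 + slot 1 + slot 6: cost 13 + 3 + 2 = 18 ≤ 21, expected clicks 11 + 3 + 5 = 19.
slot 4 + slot 1 + slot 6: cost 12 + 3 + 2 = 17 ≤ 21, expected clicks 13 + 3 + 5 = 21.
Best is slot 4, slot 1, and slot 6 with total expected clicks 21.

21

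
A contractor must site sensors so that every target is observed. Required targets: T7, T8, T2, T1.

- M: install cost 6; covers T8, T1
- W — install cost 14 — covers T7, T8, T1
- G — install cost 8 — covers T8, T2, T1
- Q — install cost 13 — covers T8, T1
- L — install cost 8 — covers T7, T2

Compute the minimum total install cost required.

This is a weighted set-cover instance.
The greedy cost-per-new-target heuristic would pick G and L for 16, but a cheaper cover exists.
Choose M and L: together they cover T7, T8, T2, T1 — every target.
Total install cost: 6 + 8 = 14.
No cover costs less than 14.

14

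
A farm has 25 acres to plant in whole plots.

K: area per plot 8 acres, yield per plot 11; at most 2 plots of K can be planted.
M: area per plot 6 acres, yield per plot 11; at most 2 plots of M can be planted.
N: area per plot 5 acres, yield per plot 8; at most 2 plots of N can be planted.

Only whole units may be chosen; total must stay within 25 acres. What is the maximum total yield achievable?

M has the best ratio (11/6); taking only M gives at most 2×11 = 22 (stopped by the supply cap of 2).
Mixing does better — 1×K, 2×M, and 1×N: area 25 ≤ 25, yield 1·11 + 2·11 + 1·8 = 41.

41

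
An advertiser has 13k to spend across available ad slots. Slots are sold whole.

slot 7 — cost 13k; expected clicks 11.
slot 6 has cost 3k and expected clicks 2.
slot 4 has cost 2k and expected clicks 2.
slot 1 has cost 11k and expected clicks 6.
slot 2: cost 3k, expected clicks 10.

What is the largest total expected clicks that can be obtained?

14

This is an integer program with binary decision variables.
Take slot 6, slot 4, and slot 2: cost 3 + 2 + 3 = 8 ≤ 13, expected clicks 2 + 2 + 10 = 14.
No other feasible combination does better.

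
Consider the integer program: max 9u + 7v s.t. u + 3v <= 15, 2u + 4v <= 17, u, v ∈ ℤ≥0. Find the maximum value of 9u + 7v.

72

(u,v)=(8,0): 1·8+3·0=8≤15, 2·8+4·0=16≤17, objective 72.
(u,v)=(7,0): 1·7+3·0=7≤15, 2·7+4·0=14≤17, objective 63.
No feasible integer point exceeds 72.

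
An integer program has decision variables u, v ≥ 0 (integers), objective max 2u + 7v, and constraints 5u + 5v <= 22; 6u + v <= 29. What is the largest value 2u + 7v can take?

28

Relaxing integrality, the LP optimum is 30.80 at (u,v) = (0, 4.4), which is not an integer point.
(u,v)=(0,4): 5·0+5·4=20≤22, 6·0+1·4=4≤29, objective 28.
(u,v)=(1,3): 5·1+5·3=20≤22, 6·1+1·3=9≤29, objective 23.
The best lattice point is (0,4), giving 28.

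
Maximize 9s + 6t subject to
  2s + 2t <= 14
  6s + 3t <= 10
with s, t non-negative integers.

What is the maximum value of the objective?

The continuous relaxation peaks at (0, 3.33) with value 20.00; rounding to a feasible lattice point costs some objective.
(s,t)=(0,3): 2·0+2·3=6≤14, 6·0+3·3=9≤10, objective 18.
(s,t)=(0,2): 2·0+2·2=4≤14, 6·0+3·2=6≤10, objective 12.
No feasible integer point exceeds 18.

18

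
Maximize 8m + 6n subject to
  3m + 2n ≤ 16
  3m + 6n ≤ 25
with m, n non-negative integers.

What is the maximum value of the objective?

Relaxing integrality, the LP optimum is 44.17 at (m,n) = (3.83, 2.25), which is not an integer point.
(m,n)=(4,2): 3·4+2·2=16≤16, 3·4+6·2=24≤25, objective 44.
(m,n)=(4,1): 3·4+2·1=14≤16, 3·4+6·1=18≤25, objective 38.
(m,n)=(3,2): 3·3+2·2=13≤16, 3·3+6·2=21≤25, objective 36.
No feasible integer point exceeds 44.

44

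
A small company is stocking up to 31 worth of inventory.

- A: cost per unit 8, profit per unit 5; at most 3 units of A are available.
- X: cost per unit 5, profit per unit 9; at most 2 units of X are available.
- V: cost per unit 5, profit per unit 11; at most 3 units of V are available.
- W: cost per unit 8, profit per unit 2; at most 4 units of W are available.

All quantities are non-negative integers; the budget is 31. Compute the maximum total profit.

Take 2×X and 3×V: cost 25 ≤ 31, profit 2·9 + 3·11 = 51.
V has the best ratio (11/5) and is taken to its limit of 3; remaining capacity is filled optimally with the others.

51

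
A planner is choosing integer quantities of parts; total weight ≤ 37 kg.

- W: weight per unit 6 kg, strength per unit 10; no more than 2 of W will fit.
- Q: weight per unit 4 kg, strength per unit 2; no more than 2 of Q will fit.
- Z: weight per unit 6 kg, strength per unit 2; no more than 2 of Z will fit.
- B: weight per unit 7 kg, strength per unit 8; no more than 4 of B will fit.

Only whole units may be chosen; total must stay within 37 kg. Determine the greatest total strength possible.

46

This is a bounded integer knapsack.
Take 2×W, 1×Q, and 3×B: weight 37 ≤ 37, strength 2·10 + 1·2 + 3·8 = 46.
W has the best ratio (10/6) and is taken to its limit of 2; remaining capacity is filled optimally with the others.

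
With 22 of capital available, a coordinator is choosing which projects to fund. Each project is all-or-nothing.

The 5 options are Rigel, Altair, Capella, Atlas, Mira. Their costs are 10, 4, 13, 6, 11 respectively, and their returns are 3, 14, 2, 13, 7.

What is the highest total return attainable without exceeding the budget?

Treat it as a binary knapsack problem.
Altair + Atlas + Mira: cost 4 + 6 + 11 = 21 ≤ 22, return 14 + 13 + 7 = 34.
Rigel + Altair + Atlas: cost 10 + 4 + 6 = 20 ≤ 22, return 3 + 14 + 13 = 30.
Best is Altair, Atlas, and Mira with total return 34.

34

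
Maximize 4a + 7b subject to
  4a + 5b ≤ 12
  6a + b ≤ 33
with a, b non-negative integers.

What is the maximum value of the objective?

14

(a,b)=(0,2): 4·0+5·2=10≤12, 6·0+1·2=2≤33, objective 14.
(a,b)=(1,1): 4·1+5·1=9≤12, 6·1+1·1=7≤33, objective 11.
(a,b)=(0,1): 4·0+5·1=5≤12, 6·0+1·1=1≤33, objective 7.
No feasible integer point exceeds 14.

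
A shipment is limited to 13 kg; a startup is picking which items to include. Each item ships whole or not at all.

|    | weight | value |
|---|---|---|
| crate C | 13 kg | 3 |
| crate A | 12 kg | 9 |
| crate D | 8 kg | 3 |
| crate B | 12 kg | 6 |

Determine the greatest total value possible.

9

crate B: weight 12 ≤ 13, value 6.
crate A: weight 12 ≤ 13, value 9.
Best is crate A with total value 9.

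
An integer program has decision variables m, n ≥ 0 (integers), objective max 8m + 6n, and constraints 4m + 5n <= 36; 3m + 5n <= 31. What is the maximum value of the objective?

(m,n)=(9,0): 4·9+5·0=36≤36, 3·9+5·0=27≤31, objective 72.
(m,n)=(8,0): 4·8+5·0=32≤36, 3·8+5·0=24≤31, objective 64.
No feasible integer point exceeds 72.

72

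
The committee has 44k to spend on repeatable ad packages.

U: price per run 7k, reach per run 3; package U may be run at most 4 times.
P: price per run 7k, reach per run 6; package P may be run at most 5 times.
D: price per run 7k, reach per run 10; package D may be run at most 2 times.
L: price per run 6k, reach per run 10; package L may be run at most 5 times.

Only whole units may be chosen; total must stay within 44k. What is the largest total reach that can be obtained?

70

This is a bounded integer knapsack.
L has the best ratio (10/6); taking only L gives at most 5×10 = 50 (stopped by the supply cap of 5).
Mixing does better — 2×D and 5×L: price 44 ≤ 44, reach 2·10 + 5·10 = 70.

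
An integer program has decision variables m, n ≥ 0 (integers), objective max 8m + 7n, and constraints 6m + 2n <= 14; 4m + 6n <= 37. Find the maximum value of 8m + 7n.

42

Relaxing integrality, the LP optimum is 44.36 at (m,n) = (0.357, 5.93), which is not an integer point.
(m,n)=(0,6): 6·0+2·6=12≤14, 4·0+6·6=36≤37, objective 42.
(m,n)=(1,4): 6·1+2·4=14≤14, 4·1+6·4=28≤37, objective 36.
(m,n)=(0,5): 6·0+2·5=10≤14, 4·0+6·5=30≤37, objective 35.
The best lattice point is (0,6), giving 42.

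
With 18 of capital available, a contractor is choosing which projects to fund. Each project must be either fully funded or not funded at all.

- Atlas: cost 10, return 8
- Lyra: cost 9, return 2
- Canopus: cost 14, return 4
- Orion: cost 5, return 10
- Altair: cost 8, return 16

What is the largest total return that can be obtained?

Allowing fractional choices, the relaxed optimum would be about 30.0, but projects are indivisible.
Orion + Altair: cost 5 + 8 = 13 ≤ 18, return 10 + 16 = 26.
Atlas + Altair: cost 10 + 8 = 18 ≤ 18, return 8 + 16 = 24.
Best is Orion and Altair with total return 26.

26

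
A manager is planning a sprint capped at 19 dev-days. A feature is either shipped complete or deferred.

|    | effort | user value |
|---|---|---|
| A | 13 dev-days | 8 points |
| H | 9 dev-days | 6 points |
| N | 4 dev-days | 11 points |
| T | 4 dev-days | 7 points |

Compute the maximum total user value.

24

Allowing fractional choices, the relaxed optimum would be about 25.2, but features are indivisible.
H + N + T: effort 9 + 4 + 4 = 17 ≤ 19, user value 6 + 11 + 7 = 24.
A + N: effort 13 + 4 = 17 ≤ 19, user value 8 + 11 = 19.
N + T: effort 4 + 4 = 8 ≤ 19, user value 11 + 7 = 18.
Best is H, N, and T with total user value 24.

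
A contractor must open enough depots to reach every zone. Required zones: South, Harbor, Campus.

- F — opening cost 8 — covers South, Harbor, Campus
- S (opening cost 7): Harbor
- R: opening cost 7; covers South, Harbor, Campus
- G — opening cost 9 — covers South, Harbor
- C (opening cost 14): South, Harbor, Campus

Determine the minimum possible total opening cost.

7

This is an integer covering problem.
R alone covers South, Harbor, Campus — every zone.
Total opening cost: 7.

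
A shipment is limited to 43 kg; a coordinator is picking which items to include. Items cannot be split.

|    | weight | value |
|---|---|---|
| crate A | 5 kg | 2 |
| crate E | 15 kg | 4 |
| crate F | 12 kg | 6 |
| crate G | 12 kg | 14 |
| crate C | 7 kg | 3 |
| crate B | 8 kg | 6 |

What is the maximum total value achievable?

29

This is a 0-1 knapsack instance.
Take crate F, crate G, crate C, and crate B: weight 12 + 12 + 7 + 8 = 39 ≤ 43, value 6 + 14 + 3 + 6 = 29.
No other feasible combination does better.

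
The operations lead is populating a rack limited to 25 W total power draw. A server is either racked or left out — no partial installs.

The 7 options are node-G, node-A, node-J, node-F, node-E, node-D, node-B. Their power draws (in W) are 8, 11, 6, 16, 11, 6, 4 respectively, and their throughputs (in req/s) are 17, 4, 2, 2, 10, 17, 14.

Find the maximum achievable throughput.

Take node-G, node-J, node-D, and node-B: power draw 8 + 6 + 6 + 4 = 24 ≤ 25, throughput 17 + 2 + 17 + 14 = 50.
No other feasible combination does better.

50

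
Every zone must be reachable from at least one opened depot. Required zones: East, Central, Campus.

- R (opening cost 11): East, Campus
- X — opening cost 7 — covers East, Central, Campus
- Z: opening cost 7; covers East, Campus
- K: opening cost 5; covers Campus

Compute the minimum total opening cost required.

7

X alone covers East, Central, Campus — every zone.
Total opening cost: 7.
No cover costs less than 7.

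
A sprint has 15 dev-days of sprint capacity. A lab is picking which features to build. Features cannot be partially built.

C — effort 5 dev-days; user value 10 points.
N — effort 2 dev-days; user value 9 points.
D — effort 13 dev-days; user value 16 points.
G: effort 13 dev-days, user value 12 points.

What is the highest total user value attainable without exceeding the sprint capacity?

Allowing fractional choices, the relaxed optimum would be about 28.8, but features are indivisible.
C + N: effort 5 + 2 = 7 ≤ 15, user value 10 + 9 = 19.
N + D: effort 2 + 13 = 15 ≤ 15, user value 9 + 16 = 25.
N + G: effort 2 + 13 = 15 ≤ 15, user value 9 + 12 = 21.
Best is N and D with total user value 25.

25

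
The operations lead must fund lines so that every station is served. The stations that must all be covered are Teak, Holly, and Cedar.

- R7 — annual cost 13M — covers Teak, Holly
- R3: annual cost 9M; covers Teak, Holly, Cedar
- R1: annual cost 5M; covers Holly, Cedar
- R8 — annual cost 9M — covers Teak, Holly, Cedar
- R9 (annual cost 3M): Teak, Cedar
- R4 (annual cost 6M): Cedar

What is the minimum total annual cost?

Choose R1 and R9: together they cover Teak, Holly, Cedar — every station.
Total annual cost: 5 + 3 = 8.

8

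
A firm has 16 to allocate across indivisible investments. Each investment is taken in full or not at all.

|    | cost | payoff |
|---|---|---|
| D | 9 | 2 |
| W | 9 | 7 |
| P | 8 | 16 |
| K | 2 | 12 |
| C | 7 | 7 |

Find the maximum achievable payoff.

28

Allowing fractional choices, the relaxed optimum would be about 34.0, but investments are indivisible.
P + C: cost 8 + 7 = 15 ≤ 16, payoff 16 + 7 = 23.
P + K: cost 8 + 2 = 10 ≤ 16, payoff 16 + 12 = 28.
Best is P and K with total payoff 28.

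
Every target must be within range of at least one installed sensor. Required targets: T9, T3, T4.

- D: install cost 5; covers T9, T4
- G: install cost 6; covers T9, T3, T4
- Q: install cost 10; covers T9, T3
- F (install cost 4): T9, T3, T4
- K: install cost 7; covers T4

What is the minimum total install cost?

F alone covers T9, T3, T4 — every target.
Total install cost: 4.
No cover costs less than 4.

4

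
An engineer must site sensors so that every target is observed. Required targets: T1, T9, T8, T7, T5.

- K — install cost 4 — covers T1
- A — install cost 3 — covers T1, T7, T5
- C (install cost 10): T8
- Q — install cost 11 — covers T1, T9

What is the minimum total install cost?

24

Choose A, C, and Q: together they cover T1, T9, T8, T7, T5 — every target.
Total install cost: 3 + 10 + 11 = 24.
No cover costs less than 24.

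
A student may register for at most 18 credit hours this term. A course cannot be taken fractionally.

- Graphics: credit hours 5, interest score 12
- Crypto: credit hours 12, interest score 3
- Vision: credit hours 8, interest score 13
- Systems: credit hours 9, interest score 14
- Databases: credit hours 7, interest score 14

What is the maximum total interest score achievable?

28

Allowing fractional choices, the relaxed optimum would be about 35.8, but courses are indivisible.
Vision + Databases: credit hours 8 + 7 = 15 ≤ 18, interest score 13 + 14 = 27.
Systems + Databases: credit hours 9 + 7 = 16 ≤ 18, interest score 14 + 14 = 28.
Best is Systems and Databases with total interest score 28.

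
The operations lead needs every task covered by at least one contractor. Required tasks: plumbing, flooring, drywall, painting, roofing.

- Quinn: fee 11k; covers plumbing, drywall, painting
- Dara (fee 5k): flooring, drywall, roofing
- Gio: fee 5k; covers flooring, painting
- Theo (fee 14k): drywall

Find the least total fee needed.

Choose Quinn and Dara: together they cover plumbing, flooring, drywall, painting, roofing — every task.
Total fee: 11 + 5 = 16.

16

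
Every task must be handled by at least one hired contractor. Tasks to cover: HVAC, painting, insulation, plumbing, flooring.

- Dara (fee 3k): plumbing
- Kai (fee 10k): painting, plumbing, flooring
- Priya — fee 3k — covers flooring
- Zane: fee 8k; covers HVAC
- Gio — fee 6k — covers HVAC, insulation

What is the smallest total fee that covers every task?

16

This is a weighted set-cover instance.
Choose Kai and Gio: together they cover HVAC, painting, insulation, plumbing, flooring — every task.
Total fee: 10 + 6 = 16.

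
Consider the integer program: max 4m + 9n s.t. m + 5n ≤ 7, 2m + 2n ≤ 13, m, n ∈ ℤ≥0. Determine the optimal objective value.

The continuous relaxation peaks at (6.38, 0.125) with value 26.62; rounding to a feasible lattice point costs some objective.
(m,n)=(6,0): 1·6+5·0=6≤7, 2·6+2·0=12≤13, objective 24.
(m,n)=(5,0): 1·5+5·0=5≤7, 2·5+2·0=10≤13, objective 20.
Maximum is 24 at (m,n)=(6,0).

24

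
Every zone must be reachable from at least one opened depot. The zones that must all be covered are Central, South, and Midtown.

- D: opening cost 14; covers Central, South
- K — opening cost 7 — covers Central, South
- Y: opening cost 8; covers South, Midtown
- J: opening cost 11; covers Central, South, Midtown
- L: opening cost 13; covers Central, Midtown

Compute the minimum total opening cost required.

This is an integer covering problem.
The greedy cost-per-new-zone heuristic would pick K and Y for 15, but a cheaper cover exists.
J alone covers Central, South, Midtown — every zone.
Total opening cost: 11.
No cover costs less than 11.

11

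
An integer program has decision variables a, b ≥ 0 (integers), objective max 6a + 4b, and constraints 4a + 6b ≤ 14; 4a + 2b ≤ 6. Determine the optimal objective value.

10

The continuous relaxation peaks at (0.5, 2) with value 11.00; rounding to a feasible lattice point costs some objective.
(a,b)=(1,1): 4·1+6·1=10≤14, 4·1+2·1=6≤6, objective 10.
(a,b)=(0,2): 4·0+6·2=12≤14, 4·0+2·2=4≤6, objective 8.
No feasible integer point exceeds 10.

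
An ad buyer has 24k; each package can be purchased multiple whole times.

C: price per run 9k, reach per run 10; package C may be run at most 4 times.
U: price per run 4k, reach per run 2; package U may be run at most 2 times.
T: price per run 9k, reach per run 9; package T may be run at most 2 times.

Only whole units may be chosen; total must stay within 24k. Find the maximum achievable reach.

22

This is a bounded integer knapsack.
C has the best ratio (10/9); taking only C gives at most 2×10 = 20 (stopped by the price limit).
Mixing does better — 2×C and 1×U: price 22 ≤ 24, reach 2·10 + 1·2 = 22.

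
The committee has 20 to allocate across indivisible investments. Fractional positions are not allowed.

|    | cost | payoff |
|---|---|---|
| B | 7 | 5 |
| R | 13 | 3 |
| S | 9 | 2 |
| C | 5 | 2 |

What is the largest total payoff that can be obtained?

8

B + S: cost 7 + 9 = 16 ≤ 20, payoff 5 + 2 = 7.
B + C: cost 7 + 5 = 12 ≤ 20, payoff 5 + 2 = 7.
B + R: cost 7 + 13 = 20 ≤ 20, payoff 5 + 3 = 8.
Best is B and R with total payoff 8.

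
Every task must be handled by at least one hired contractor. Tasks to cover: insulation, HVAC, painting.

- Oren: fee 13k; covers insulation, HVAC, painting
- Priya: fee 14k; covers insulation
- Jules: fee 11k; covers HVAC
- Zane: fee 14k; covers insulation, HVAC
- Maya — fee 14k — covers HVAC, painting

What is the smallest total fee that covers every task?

Oren alone covers insulation, HVAC, painting — every task.
Total fee: 13.
No cover costs less than 13.

13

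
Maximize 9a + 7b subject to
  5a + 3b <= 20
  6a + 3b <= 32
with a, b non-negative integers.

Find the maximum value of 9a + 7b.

44

(a,b)=(1,5) is feasible, giving 44.
(a,b)=(0,6) is feasible, giving 42.
(a,b)=(1,4) is feasible, giving 37.
(a,b)=(0,5) is feasible, giving 35.
Maximum is 44 at (a,b)=(1,5).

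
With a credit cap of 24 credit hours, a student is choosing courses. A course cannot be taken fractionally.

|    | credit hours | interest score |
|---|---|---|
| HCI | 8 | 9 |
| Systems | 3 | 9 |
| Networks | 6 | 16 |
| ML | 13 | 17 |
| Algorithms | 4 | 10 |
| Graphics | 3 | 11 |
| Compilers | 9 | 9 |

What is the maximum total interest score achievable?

Systems + ML + Algorithms + Graphics: credit hours 3 + 13 + 4 + 3 = 23 ≤ 24, interest score 9 + 17 + 10 + 11 = 47.
Systems + Networks + Algorithms + Graphics: credit hours 3 + 6 + 4 + 3 = 16 ≤ 24, interest score 9 + 16 + 10 + 11 = 46.
HCI + Systems + Networks + Algorithms + Graphics: credit hours 8 + 3 + 6 + 4 + 3 = 24 ≤ 24, interest score 9 + 9 + 16 + 10 + 11 = 55.
Best is HCI, Systems, Networks, Algorithms, and Graphics with total interest score 55.

55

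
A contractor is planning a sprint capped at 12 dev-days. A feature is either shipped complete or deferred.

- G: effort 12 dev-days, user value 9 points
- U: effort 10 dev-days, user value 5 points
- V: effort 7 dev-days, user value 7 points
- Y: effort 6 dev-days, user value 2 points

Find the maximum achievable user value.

9

Allowing fractional choices, the relaxed optimum would be about 10.8, but features are indivisible.
V: effort 7 ≤ 12, user value 7.
G: effort 12 ≤ 12, user value 9.
Best is G with total user value 9.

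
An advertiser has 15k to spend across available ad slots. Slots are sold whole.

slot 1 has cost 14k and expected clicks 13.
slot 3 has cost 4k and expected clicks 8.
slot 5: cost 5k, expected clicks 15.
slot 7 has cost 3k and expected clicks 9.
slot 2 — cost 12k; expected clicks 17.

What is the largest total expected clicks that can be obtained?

slot 3 + slot 5 + slot 7: cost 4 + 5 + 3 = 12 ≤ 15, expected clicks 8 + 15 + 9 = 32.
slot 5 + slot 7: cost 5 + 3 = 8 ≤ 15, expected clicks 15 + 9 = 24.
slot 7 + slot 2: cost 3 + 12 = 15 ≤ 15, expected clicks 9 + 17 = 26.
Best is slot 3, slot 5, and slot 7 with total expected clicks 32.

32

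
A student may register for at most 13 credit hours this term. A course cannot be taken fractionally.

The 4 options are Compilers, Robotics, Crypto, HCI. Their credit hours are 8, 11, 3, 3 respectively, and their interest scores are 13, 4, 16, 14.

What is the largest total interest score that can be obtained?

Treat it as a binary knapsack problem.
Crypto + HCI: credit hours 3 + 3 = 6 ≤ 13, interest score 16 + 14 = 30.
Compilers + Crypto: credit hours 8 + 3 = 11 ≤ 13, interest score 13 + 16 = 29.
Best is Crypto and HCI with total interest score 30.

30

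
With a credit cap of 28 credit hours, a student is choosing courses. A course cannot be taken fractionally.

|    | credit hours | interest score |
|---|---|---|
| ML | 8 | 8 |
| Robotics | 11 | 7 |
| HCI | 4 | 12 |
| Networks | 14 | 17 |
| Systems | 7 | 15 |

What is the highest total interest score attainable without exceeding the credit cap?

Take HCI, Networks, and Systems: credit hours 4 + 14 + 7 = 25 ≤ 28, interest score 12 + 17 + 15 = 44.
No other feasible combination does better.

44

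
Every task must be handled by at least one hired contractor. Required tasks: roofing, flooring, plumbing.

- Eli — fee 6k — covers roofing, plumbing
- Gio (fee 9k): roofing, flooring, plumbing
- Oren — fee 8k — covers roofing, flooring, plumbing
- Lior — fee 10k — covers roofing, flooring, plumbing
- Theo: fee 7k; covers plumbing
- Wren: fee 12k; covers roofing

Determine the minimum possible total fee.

Oren alone covers roofing, flooring, plumbing — every task.
Total fee: 8.
No cover costs less than 8.

8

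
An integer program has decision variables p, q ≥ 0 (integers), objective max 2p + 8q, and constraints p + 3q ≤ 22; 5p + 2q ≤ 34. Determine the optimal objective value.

58

Relaxing integrality, the LP optimum is 58.67 at (p,q) = (0, 7.33), which is not an integer point.
(p,q)=(1,7): 1·1+3·7=22≤22, 5·1+2·7=19≤34, objective 58.
(p,q)=(0,7): 1·0+3·7=21≤22, 5·0+2·7=14≤34, objective 56.
(p,q)=(2,6): 1·2+3·6=20≤22, 5·2+2·6=22≤34, objective 52.
(p,q)=(1,6): 1·1+3·6=19≤22, 5·1+2·6=17≤34, objective 50.
The best lattice point is (1,7), giving 58.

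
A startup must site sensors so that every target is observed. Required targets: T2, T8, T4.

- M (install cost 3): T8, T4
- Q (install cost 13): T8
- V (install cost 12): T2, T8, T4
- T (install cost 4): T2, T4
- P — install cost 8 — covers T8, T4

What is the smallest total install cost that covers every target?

Choose M and T: together they cover T2, T8, T4 — every target.
Total install cost: 3 + 4 = 7.
No cover costs less than 7.

7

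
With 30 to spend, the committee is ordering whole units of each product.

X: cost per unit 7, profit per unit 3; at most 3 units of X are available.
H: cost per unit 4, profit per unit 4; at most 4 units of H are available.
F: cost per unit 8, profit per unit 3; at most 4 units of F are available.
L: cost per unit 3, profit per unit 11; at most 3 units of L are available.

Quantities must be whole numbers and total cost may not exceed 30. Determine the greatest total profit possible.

49

L has the best ratio (11/3); taking only L gives at most 3×11 = 33 (stopped by the supply cap of 3).
Mixing does better — 4×H and 3×L: cost 25 ≤ 30, profit 4·4 + 3·11 = 49.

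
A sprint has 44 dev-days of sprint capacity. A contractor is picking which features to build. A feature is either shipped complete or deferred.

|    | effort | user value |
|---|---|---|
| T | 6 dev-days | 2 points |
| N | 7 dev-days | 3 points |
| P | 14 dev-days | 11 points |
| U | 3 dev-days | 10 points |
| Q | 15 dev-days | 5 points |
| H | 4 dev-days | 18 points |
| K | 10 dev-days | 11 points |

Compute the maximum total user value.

55

T + N + P + U + H + K: effort 6 + 7 + 14 + 3 + 4 + 10 = 44 ≤ 44, user value 2 + 3 + 11 + 10 + 18 + 11 = 55.
N + P + U + H + K: effort 7 + 14 + 3 + 4 + 10 = 38 ≤ 44, user value 3 + 11 + 10 + 18 + 11 = 53.
Best is T, N, P, U, H, and K with total user value 55.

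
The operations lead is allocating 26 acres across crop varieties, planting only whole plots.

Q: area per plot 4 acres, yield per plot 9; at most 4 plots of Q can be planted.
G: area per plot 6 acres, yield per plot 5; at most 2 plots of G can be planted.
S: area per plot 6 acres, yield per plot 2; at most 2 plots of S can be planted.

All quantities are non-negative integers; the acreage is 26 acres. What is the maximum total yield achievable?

Take 4×Q and 1×G: area 22 ≤ 26, yield 4·9 + 1·5 = 41.
Q has the best ratio (9/4) and is taken to its limit of 4; remaining capacity is filled optimally with the others.

41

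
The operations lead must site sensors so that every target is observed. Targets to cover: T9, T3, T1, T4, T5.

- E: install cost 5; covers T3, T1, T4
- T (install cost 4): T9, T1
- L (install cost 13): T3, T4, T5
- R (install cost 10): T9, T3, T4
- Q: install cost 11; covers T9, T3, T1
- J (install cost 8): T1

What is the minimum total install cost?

17

The greedy cost-per-new-target heuristic would pick E, T, and L for 22, but a cheaper cover exists.
Choose T and L: together they cover T9, T3, T1, T4, T5 — every target.
Total install cost: 4 + 13 = 17.
No cover costs less than 17.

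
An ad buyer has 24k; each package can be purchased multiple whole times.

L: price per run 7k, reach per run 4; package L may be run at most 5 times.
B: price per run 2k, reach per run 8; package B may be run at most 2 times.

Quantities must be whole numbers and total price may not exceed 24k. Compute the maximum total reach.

B has the best ratio (8/2); taking only B gives at most 2×8 = 16 (stopped by the supply cap of 2).
Mixing does better — 2×L and 2×B: price 18 ≤ 24, reach 2·4 + 2·8 = 24.

24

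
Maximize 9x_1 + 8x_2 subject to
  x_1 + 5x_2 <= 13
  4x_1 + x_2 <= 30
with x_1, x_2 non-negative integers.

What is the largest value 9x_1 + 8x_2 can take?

Relaxing integrality, the LP optimum is 74.16 at (x_1,x_2) = (7.21, 1.16), which is not an integer point.
(x_1,x_2)=(7,1): 1·7+5·1=12≤13, 4·7+1·1=29≤30, objective 71.
(x_1,x_2)=(7,0): 1·7+5·0=7≤13, 4·7+1·0=28≤30, objective 63.
(x_1,x_2)=(6,1): 1·6+5·1=11≤13, 4·6+1·1=25≤30, objective 62.
(x_1,x_2)=(6,0): 1·6+5·0=6≤13, 4·6+1·0=24≤30, objective 54.
Maximum is 71 at (x_1,x_2)=(7,1).

71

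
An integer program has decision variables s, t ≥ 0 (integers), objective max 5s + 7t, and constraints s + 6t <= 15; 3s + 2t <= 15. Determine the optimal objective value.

29

Relaxing integrality, the LP optimum is 31.88 at (s,t) = (3.75, 1.88), which is not an integer point.
(s,t)=(3,2): 1·3+6·2=15≤15, 3·3+2·2=13≤15, objective 29.
(s,t)=(4,1): 1·4+6·1=10≤15, 3·4+2·1=14≤15, objective 27.
(s,t)=(2,2): 1·2+6·2=14≤15, 3·2+2·2=10≤15, objective 24.
(s,t)=(3,1): 1·3+6·1=9≤15, 3·3+2·1=11≤15, objective 22.
No feasible integer point exceeds 29.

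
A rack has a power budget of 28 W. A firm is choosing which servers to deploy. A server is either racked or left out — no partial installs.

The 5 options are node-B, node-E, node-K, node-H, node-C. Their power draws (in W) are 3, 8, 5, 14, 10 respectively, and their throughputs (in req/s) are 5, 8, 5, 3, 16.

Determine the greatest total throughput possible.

Take node-B, node-E, node-K, and node-C: power draw 3 + 8 + 5 + 10 = 26 ≤ 28, throughput 5 + 8 + 5 + 16 = 34.
No other feasible combination does better.

34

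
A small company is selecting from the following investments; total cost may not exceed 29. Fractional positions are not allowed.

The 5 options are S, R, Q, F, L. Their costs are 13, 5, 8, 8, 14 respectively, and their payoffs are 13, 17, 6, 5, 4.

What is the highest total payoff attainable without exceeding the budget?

36

Take S, R, and Q: cost 13 + 5 + 8 = 26 ≤ 29, payoff 13 + 17 + 6 = 36.
No other feasible combination does better.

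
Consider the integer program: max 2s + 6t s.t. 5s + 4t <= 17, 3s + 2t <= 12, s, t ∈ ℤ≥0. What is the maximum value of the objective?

Relaxing integrality, the LP optimum is 25.50 at (s,t) = (0, 4.25), which is not an integer point.
(s,t)=(0,4): 5·0+4·4=16≤17, 3·0+2·4=8≤12, objective 24.
(s,t)=(1,3): 5·1+4·3=17≤17, 3·1+2·3=9≤12, objective 20.
(s,t)=(0,3): 5·0+4·3=12≤17, 3·0+2·3=6≤12, objective 18.
Maximum is 24 at (s,t)=(0,4).

24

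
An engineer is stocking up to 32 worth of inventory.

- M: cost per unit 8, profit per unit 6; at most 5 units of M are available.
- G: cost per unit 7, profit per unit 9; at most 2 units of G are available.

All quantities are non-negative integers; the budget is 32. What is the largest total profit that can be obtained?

30

3×M and 1×G: cost 31 ≤ 32, profit 3·6 + 1·9 = 27.
2×M and 2×G: cost 30 ≤ 32, profit 2·6 + 2·9 = 30.
Best is 30.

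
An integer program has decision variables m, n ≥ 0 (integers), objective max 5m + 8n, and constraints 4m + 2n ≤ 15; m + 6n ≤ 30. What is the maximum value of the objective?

Relaxing integrality, the LP optimum is 45.00 at (m,n) = (1.36, 4.77), which is not an integer point.
(m,n)=(0,5): 4·0+2·5=10≤15, 1·0+6·5=30≤30, objective 40.
(m,n)=(1,4): 4·1+2·4=12≤15, 1·1+6·4=25≤30, objective 37.
(m,n)=(2,3): 4·2+2·3=14≤15, 1·2+6·3=20≤30, objective 34.
No feasible integer point exceeds 40.

40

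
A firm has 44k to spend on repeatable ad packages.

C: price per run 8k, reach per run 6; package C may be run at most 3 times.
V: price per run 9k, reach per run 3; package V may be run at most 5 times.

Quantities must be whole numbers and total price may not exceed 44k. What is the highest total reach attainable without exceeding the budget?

C has the best ratio (6/8); taking only C gives at most 3×6 = 18 (stopped by the supply cap of 3).
Mixing does better — 3×C and 2×V: price 42 ≤ 44, reach 3·6 + 2·3 = 24.

24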